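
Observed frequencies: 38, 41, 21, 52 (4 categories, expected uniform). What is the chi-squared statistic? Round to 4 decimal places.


chi2 = sum((O-E)^2/E), E = total/4
total = 152, E = 152/4 = 38
(38 - 38)^2 / 38 = 0 / 38 = 0
(41 - 38)^2 / 38 = 9 / 38 = 9/38 ≈ 0.236842
(21 - 38)^2 / 38 = 289 / 38 = 289/38 ≈ 7.605263
(52 - 38)^2 / 38 = 196 / 38 = 98/19 ≈ 5.157895
chi2 = 13

13.0000


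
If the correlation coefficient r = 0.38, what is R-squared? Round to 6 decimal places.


R^2 = r^2 = (0.38)^2 = 0.1444

0.144400


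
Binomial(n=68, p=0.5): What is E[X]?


E[X] = n*p = 68 * 0.5 = 34

34


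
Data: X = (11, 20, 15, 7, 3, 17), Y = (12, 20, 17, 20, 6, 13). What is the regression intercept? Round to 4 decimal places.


a = ybar - b*xbar, where b = sum((xi-xbar)(yi-ybar)) / sum((xi-xbar)^2)
n = 6, xbar = 73/6 ≈ 12.166667, ybar = 88/6 = 44/3 ≈ 14.666667
Sxy = sum((xi-xbar)(yi-ybar)) = 286/3 ≈ 95.333333
Sxx = sum((xi-xbar)^2) = 1229/6 ≈ 204.833333
b = Sxy / Sxx = 572/1229 ≈ 0.465419
a = 14.666667 - 0.465419 * 12.166667 = 11066/1229 ≈ 9.004068

9.0041


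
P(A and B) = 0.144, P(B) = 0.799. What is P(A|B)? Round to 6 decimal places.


P(A|B) = P(A and B) / P(B) = 0.144 / 0.799 = 144/799 ≈ 0.18022528

0.180225


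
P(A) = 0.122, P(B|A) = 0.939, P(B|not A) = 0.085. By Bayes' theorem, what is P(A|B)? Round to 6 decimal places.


P(A|B) = P(B|A)*P(A) / P(B), P(B) = P(B|A)*P(A) + P(B|not A)*P(not A)
P(B|A)*P(A) = 0.939 * 0.122 = 0.114558
P(B|not A)*P(not A) = 0.085 * 0.878 = 0.07463
P(B) = 0.114558 + 0.07463 = 0.189188
P(A|B) = 0.114558 / 0.189188 ≈ 0.60552466

0.605525


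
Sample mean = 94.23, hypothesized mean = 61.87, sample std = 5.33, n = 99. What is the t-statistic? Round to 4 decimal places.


t = (xbar - mu0) / (s/sqrt(n))
xbar - mu0 = 94.23 - 61.87 = 32.36
sqrt(99) ≈ 9.94987437
s/sqrt(n) = 5.33 / 9.94987437 ≈ 0.53568516
t = 32.36 / 0.53568516 ≈ 60.408618

60.4086


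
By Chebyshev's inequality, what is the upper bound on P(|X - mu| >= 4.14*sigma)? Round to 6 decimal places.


P <= 1/k^2
k^2 = 4.14^2 = 17.1396
1/k^2 = 1 / 17.1396 ≈ 0.05834442

0.058344


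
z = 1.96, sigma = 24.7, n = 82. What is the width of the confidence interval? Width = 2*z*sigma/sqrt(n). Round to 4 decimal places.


width = 2*z*sigma/sqrt(n)
2*z*sigma = 2 * 1.96 * 24.7 = 96.824
sqrt(82) ≈ 9.055385
width = 96.824 / 9.055385 ≈ 10.692422

10.6924


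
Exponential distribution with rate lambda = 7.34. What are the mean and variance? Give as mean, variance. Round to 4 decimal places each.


mean = 1/lam, var = 1/lam^2
mean = 1 / 7.34 = 50/367 ≈ 0.136240
lam^2 = 7.34^2 = 53.8756
var = 1 / 53.8756 ≈ 0.018561

0.1362, 0.0186


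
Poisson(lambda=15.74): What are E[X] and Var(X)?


E[X] = Var(X) = lambda = 15.74

15.74, 15.74


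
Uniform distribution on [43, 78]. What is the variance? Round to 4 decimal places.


Var = (b-a)^2 / 12
(b-a)^2 = (78 - 43)^2 = 1225
Var = 1225/12 ≈ 102.083333

102.0833


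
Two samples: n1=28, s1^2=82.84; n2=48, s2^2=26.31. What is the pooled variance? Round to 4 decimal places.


sp^2 = ((n1-1)*s1^2 + (n2-1)*s2^2)/(n1+n2-2)
(n1-1)*s1^2 = 27 * 82.84 = 2236.68
(n2-1)*s2^2 = 47 * 26.31 = 1236.57
numerator = 2236.68 + 1236.57 = 3473.25
n1+n2-2 = 74
sp^2 = 3473.25 / 74 = 13893/296 ≈ 46.935811

46.9358


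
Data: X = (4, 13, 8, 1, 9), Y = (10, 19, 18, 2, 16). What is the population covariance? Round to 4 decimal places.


Cov = (1/n)*sum((xi-xbar)(yi-ybar))
n = 5, xbar = 35/5 = 7, ybar = 65/5 = 13
sum((xi-xbar)(yi-ybar)) = 122
Cov = 122 / 5 = 24.4

24.4000


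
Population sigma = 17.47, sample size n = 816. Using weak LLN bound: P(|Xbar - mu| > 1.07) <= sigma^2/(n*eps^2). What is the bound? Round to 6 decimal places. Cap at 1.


bound = min(1, sigma^2/(n*eps^2))
sigma^2 = 17.47^2 = 305.2009
n*eps^2 = 816 * 1.07^2 = 816 * 1.1449 = 934.2384
sigma^2/(n*eps^2) = 305.2009 / 934.2384 ≈ 0.32668417

0.326684


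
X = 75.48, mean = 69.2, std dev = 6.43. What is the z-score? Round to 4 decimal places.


z = (X - mu) / sigma
X - mu = 75.48 - 69.2 = 6.28
z = 6.28 / 6.43 = 628/643 ≈ 0.976672

0.9767


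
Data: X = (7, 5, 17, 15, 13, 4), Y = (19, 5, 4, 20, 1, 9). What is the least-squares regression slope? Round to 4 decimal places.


b = sum((xi-xbar)(yi-ybar)) / sum((xi-xbar)^2)
n = 6, xbar = 61/6 ≈ 10.166667, ybar = 58/6 = 29/3 ≈ 9.666667
Sxy = sum((xi-xbar)(yi-ybar)) = -44/3 ≈ -14.666667
Sxx = sum((xi-xbar)^2) = 917/6 ≈ 152.833333
b = Sxy / Sxx = -88/917 ≈ -0.095965

-0.0960


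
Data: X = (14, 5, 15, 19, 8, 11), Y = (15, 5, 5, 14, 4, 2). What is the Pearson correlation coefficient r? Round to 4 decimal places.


r = sum((xi-xbar)(yi-ybar)) / sqrt(sum((xi-xbar)^2) * sum((yi-ybar)^2))
n = 6, xbar = 72/6 = 12, ybar = 45/6 = 7.5
Sxy = sum((xi-xbar)(yi-ybar)) = 90
Sxx = sum((xi-xbar)^2) = 128
Syy = sum((yi-ybar)^2) = 153.5
sqrt(Sxx*Syy) ≈ 140.171324
r = Sxy / sqrt(Sxx*Syy) = 90 / 140.171324 ≈ 0.642071

0.6421


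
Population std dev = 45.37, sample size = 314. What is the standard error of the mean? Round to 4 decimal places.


SE = sigma / sqrt(n)
sqrt(314) ≈ 17.720045
SE = 45.37 / 17.720045 ≈ 2.560377

2.5604


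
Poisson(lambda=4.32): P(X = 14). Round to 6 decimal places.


P = e^(-lam) * lam^k / k!
e^(-4.32) ≈ 0.01329988
lam^k = 4.32^14 ≈ 788446909.887897
k! = 14! = 87178291200
P = 0.01329988 * 788446909.887897 / 87178291200 ≈ 0.000120

0.000120


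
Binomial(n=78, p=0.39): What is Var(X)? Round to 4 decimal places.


Var = n*p*(1-p) = 78 * 0.39 * 0.61 = 18.5562

18.5562


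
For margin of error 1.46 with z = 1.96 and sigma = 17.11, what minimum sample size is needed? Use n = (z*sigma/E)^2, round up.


z*sigma/E = 1.96 * 17.11 / 1.46 = 83839/3650 ≈ 22.969589
(z*sigma/E)^2 ≈ 527.602021
round up: n = 528

528


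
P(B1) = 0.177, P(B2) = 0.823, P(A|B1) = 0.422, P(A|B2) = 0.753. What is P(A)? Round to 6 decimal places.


P(A) = P(A|B1)*P(B1) + P(A|B2)*P(B2)
P(A|B1)*P(B1) = 0.422 * 0.177 = 0.074694
P(A|B2)*P(B2) = 0.753 * 0.823 = 0.619719
P(A) = 0.074694 + 0.619719 = 0.694413

0.694413


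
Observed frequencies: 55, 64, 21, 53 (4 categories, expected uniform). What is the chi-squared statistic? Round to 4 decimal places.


chi2 = sum((O-E)^2/E), E = total/4
total = 193, E = 193/4 = 48.25
(55 - 48.25)^2 / 48.25 = 45.5625 / 48.25 = 729/772 ≈ 0.944301
(64 - 48.25)^2 / 48.25 = 248.0625 / 48.25 = 3969/772 ≈ 5.141192
(21 - 48.25)^2 / 48.25 = 742.5625 / 48.25 = 11881/772 ≈ 15.389896
(53 - 48.25)^2 / 48.25 = 22.5625 / 48.25 = 361/772 ≈ 0.467617
chi2 = 4235/193 ≈ 21.943005

21.9430


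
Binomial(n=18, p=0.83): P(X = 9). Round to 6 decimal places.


P = C(n,k) * p^k * (1-p)^(n-k)
C(18,9) = 48620
p^k = 0.83^9 ≈ 0.1869403
(1-p)^(n-k) = 0.17^9 ≈ 0.0000001185879
P = 48620 * 0.1869403 * 0.0000001185879 ≈ 0.001078

0.001078


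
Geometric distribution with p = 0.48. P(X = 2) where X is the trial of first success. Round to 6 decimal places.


P = (1-p)^(k-1) * p
(1-p)^(k-1) = 0.52^1 = 0.52
P = 0.52 * 0.48 = 0.2496

0.249600


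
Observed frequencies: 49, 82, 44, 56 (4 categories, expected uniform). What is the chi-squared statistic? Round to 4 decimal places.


chi2 = sum((O-E)^2/E), E = total/4
total = 231, E = 231/4 = 57.75
(49 - 57.75)^2 / 57.75 = 76.5625 / 57.75 = 175/132 ≈ 1.325758
(82 - 57.75)^2 / 57.75 = 588.0625 / 57.75 = 9409/924 ≈ 10.182900
(44 - 57.75)^2 / 57.75 = 189.0625 / 57.75 = 275/84 ≈ 3.273810
(56 - 57.75)^2 / 57.75 = 3.0625 / 57.75 = 7/132 ≈ 0.053030
chi2 = 3427/231 ≈ 14.835498

14.8355


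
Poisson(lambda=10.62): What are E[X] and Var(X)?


E[X] = Var(X) = lambda = 10.62

10.62, 10.62


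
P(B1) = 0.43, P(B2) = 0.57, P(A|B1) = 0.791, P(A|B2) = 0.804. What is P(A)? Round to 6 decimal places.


P(A) = P(A|B1)*P(B1) + P(A|B2)*P(B2)
P(A|B1)*P(B1) = 0.791 * 0.43 = 0.34013
P(A|B2)*P(B2) = 0.804 * 0.57 = 0.45828
P(A) = 0.34013 + 0.45828 = 0.79841

0.798410


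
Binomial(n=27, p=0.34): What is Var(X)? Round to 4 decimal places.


Var = n*p*(1-p) = 27 * 0.34 * 0.66 = 6.0588

6.0588


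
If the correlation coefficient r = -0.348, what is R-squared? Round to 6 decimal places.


R^2 = r^2 = (-0.348)^2 = 0.121104

0.121104


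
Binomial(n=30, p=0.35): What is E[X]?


E[X] = n*p = 30 * 0.35 = 10.5

10.5


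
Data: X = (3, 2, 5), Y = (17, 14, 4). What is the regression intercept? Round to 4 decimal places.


a = ybar - b*xbar, where b = sum((xi-xbar)(yi-ybar)) / sum((xi-xbar)^2)
n = 3, xbar = 10/3 ≈ 3.333333, ybar = 35/3 ≈ 11.666667
Sxy = sum((xi-xbar)(yi-ybar)) = -53/3 ≈ -17.666667
Sxx = sum((xi-xbar)^2) = 14/3 ≈ 4.666667
b = Sxy / Sxx = -53/14 ≈ -3.785714
a = 11.666667 - (-3.785714) * 3.333333 = 170/7 ≈ 24.285714

24.2857


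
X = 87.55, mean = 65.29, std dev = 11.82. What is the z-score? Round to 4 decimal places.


z = (X - mu) / sigma
X - mu = 87.55 - 65.29 = 22.26
z = 22.26 / 11.82 = 371/197 ≈ 1.883249

1.8832


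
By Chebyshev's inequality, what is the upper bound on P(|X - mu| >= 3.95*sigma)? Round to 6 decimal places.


P <= 1/k^2
k^2 = 3.95^2 = 15.6025
1/k^2 = 1 / 15.6025 = 400/6241 ≈ 0.06409229

0.064092


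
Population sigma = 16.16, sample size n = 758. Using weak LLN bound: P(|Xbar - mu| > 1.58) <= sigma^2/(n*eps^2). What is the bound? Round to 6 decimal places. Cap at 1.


bound = min(1, sigma^2/(n*eps^2))
sigma^2 = 16.16^2 = 261.1456
n*eps^2 = 758 * 1.58^2 = 758 * 2.4964 = 1892.2712
sigma^2/(n*eps^2) = 261.1456 / 1892.2712 ≈ 0.13800643

0.138006


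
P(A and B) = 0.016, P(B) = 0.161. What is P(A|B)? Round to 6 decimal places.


P(A|B) = P(A and B) / P(B) = 0.016 / 0.161 = 16/161 ≈ 0.09937888

0.099379


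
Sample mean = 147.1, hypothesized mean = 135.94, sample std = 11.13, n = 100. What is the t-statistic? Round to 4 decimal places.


t = (xbar - mu0) / (s/sqrt(n))
xbar - mu0 = 147.1 - 135.94 = 11.16
sqrt(100) = 10
s/sqrt(n) = 11.13 / 10 = 1.113
t = 11.16 / 1.113 = 3720/371 ≈ 10.026954

10.0270


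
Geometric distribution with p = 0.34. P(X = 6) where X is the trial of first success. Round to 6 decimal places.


P = (1-p)^(k-1) * p
(1-p)^(k-1) = 0.66^5 ≈ 0.1252333
P = 0.1252333 * 0.34 ≈ 0.04257931

0.042579


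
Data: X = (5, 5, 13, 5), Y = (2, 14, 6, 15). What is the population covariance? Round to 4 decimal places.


Cov = (1/n)*sum((xi-xbar)(yi-ybar))
n = 4, xbar = 28/4 = 7, ybar = 37/4 = 9.25
sum((xi-xbar)(yi-ybar)) = -26
Cov = -26 / 4 = -6.5

-6.5000


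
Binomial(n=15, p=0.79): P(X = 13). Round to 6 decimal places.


P = C(n,k) * p^k * (1-p)^(n-k)
C(15,13) = 105
p^k = 0.79^13 ≈ 0.04668229
(1-p)^(n-k) = 0.21^2 = 0.0441
P = 105 * 0.04668229 * 0.0441 ≈ 0.216162

0.216162


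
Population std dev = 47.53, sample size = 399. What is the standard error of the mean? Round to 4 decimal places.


SE = sigma / sqrt(n)
sqrt(399) ≈ 19.974984
SE = 47.53 / 19.974984 ≈ 2.379476

2.3795


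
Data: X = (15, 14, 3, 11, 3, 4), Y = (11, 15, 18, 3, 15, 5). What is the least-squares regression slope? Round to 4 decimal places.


b = sum((xi-xbar)(yi-ybar)) / sum((xi-xbar)^2)
n = 6, xbar = 50/6 = 25/3 ≈ 8.333333, ybar = 67/6 ≈ 11.166667
Sxy = sum((xi-xbar)(yi-ybar)) = -94/3 ≈ -31.333333
Sxx = sum((xi-xbar)^2) = 478/3 ≈ 159.333333
b = Sxy / Sxx = -47/239 ≈ -0.196653

-0.1967


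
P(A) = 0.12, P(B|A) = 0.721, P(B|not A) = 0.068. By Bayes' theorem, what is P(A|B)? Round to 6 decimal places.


P(A|B) = P(B|A)*P(A) / P(B), P(B) = P(B|A)*P(A) + P(B|not A)*P(not A)
P(B|A)*P(A) = 0.721 * 0.12 = 0.08652
P(B|not A)*P(not A) = 0.068 * 0.88 = 0.05984
P(B) = 0.08652 + 0.05984 = 0.14636
P(A|B) = 0.08652 / 0.14636 = 2163/3659 ≈ 0.59114512

0.591145


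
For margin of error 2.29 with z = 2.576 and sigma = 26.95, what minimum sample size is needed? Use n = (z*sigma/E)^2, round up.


z*sigma/E = 2.576 * 26.95 / 2.29 = 173558/5725 ≈ 30.315808
(z*sigma/E)^2 ≈ 919.048206
round up: n = 920

920


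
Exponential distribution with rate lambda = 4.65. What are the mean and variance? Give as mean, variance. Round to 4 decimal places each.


mean = 1/lam, var = 1/lam^2
mean = 1 / 4.65 = 20/93 ≈ 0.215054
lam^2 = 4.65^2 = 21.6225
var = 1 / 21.6225 = 400/8649 ≈ 0.046248

0.2151, 0.0462


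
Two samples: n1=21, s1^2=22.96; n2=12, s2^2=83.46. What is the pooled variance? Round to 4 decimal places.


sp^2 = ((n1-1)*s1^2 + (n2-1)*s2^2)/(n1+n2-2)
(n1-1)*s1^2 = 20 * 22.96 = 459.2
(n2-1)*s2^2 = 11 * 83.46 = 918.06
numerator = 459.2 + 918.06 = 1377.26
n1+n2-2 = 31
sp^2 = 1377.26 / 31 = 68863/1550 ≈ 44.427742

44.4277


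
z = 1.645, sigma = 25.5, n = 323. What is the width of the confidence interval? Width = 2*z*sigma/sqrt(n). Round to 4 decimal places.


width = 2*z*sigma/sqrt(n)
2*z*sigma = 2 * 1.645 * 25.5 = 83.895
sqrt(323) ≈ 17.972201
width = 83.895 / 17.972201 ≈ 4.668043

4.6680


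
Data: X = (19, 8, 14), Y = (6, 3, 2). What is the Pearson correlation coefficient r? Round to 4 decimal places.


r = sum((xi-xbar)(yi-ybar)) / sqrt(sum((xi-xbar)^2) * sum((yi-ybar)^2))
n = 3, xbar = 41/3 ≈ 13.666667, ybar = 11/3 ≈ 3.666667
Sxy = sum((xi-xbar)(yi-ybar)) = 47/3 ≈ 15.666667
Sxx = sum((xi-xbar)^2) = 182/3 ≈ 60.666667
Syy = sum((yi-ybar)^2) = 26/3 ≈ 8.666667
sqrt(Sxx*Syy) ≈ 22.929845
r = Sxy / sqrt(Sxx*Syy) = 15.666667 / 22.929845 ≈ 0.683243

0.6832


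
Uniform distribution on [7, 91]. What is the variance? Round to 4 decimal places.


Var = (b-a)^2 / 12
(b-a)^2 = (91 - 7)^2 = 7056
Var = 7056/12 = 588

588.0000


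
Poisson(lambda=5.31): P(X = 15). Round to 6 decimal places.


P = e^(-lam) * lam^k / k!
e^(-5.31) ≈ 0.004941927
lam^k = 5.31^15 ≈ 75234634633.429490
k! = 15! = 1307674368000
P = 0.004941927 * 75234634633.429490 / 1307674368000 ≈ 0.000284

0.000284


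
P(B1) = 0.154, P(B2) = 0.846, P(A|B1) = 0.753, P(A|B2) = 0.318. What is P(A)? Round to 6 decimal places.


P(A) = P(A|B1)*P(B1) + P(A|B2)*P(B2)
P(A|B1)*P(B1) = 0.753 * 0.154 = 0.115962
P(A|B2)*P(B2) = 0.318 * 0.846 = 0.269028
P(A) = 0.115962 + 0.269028 = 0.38499

0.384990


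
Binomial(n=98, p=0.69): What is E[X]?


E[X] = n*p = 98 * 0.69 = 67.62

67.62


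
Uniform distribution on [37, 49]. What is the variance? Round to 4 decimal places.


Var = (b-a)^2 / 12
(b-a)^2 = (49 - 37)^2 = 144
Var = 144/12 = 12

12.0000


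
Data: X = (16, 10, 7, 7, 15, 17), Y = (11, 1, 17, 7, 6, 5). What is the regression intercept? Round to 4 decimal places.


a = ybar - b*xbar, where b = sum((xi-xbar)(yi-ybar)) / sum((xi-xbar)^2)
n = 6, xbar = 72/6 = 12, ybar = 47/6 ≈ 7.833333
Sxy = sum((xi-xbar)(yi-ybar)) = -35
Sxx = sum((xi-xbar)^2) = 104
b = Sxy / Sxx = -35/104 ≈ -0.336538
a = 7.833333 - (-0.336538) * 12 = 463/39 ≈ 11.871795

11.8718


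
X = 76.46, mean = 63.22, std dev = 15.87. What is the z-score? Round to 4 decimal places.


z = (X - mu) / sigma
X - mu = 76.46 - 63.22 = 13.24
z = 13.24 / 15.87 = 1324/1587 ≈ 0.834279

0.8343


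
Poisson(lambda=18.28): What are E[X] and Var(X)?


E[X] = Var(X) = lambda = 18.28

18.28, 18.28


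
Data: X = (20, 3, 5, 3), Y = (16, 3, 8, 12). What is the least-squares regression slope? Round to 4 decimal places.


b = sum((xi-xbar)(yi-ybar)) / sum((xi-xbar)^2)
n = 4, xbar = 31/4 = 7.75, ybar = 39/4 = 9.75
Sxy = sum((xi-xbar)(yi-ybar)) = 102.75
Sxx = sum((xi-xbar)^2) = 202.75
b = Sxy / Sxx = 411/811 ≈ 0.506782

0.5068


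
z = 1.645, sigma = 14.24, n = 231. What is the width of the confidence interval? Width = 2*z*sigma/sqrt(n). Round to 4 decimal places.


width = 2*z*sigma/sqrt(n)
2*z*sigma = 2 * 1.645 * 14.24 = 46.8496
sqrt(231) ≈ 15.198684
width = 46.8496 / 15.198684 ≈ 3.082477

3.0825


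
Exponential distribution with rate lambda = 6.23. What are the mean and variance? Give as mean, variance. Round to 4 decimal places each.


mean = 1/lam, var = 1/lam^2
mean = 1 / 6.23 = 100/623 ≈ 0.160514
lam^2 = 6.23^2 = 38.8129
var = 1 / 38.8129 ≈ 0.025765

0.1605, 0.0258


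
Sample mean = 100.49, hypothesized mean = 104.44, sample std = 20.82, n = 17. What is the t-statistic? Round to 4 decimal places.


t = (xbar - mu0) / (s/sqrt(n))
xbar - mu0 = 100.49 - 104.44 = -3.95
sqrt(17) ≈ 4.12310563
s/sqrt(n) = 20.82 / 4.12310563 ≈ 5.04959171
t = -3.95 / 5.04959171 ≈ -0.782241

-0.7822


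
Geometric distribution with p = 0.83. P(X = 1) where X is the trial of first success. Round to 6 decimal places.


P = (1-p)^(k-1) * p
(1-p)^(k-1) = 0.17^0 = 1
P = 1 * 0.83 = 0.83

0.830000


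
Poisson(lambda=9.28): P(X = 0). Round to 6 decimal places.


P = e^(-lam) * lam^k / k!
e^(-9.28) ≈ 0.00009327112
lam^k = 9.28^0 = 1
k! = 0! = 1
P = 0.00009327112 * 1 / 1 ≈ 0.000093

0.000093


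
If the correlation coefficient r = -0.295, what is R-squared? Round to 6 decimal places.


R^2 = r^2 = (-0.295)^2 = 0.087025

0.087025


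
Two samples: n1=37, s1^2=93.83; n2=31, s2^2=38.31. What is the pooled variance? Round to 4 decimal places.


sp^2 = ((n1-1)*s1^2 + (n2-1)*s2^2)/(n1+n2-2)
(n1-1)*s1^2 = 36 * 93.83 = 3377.88
(n2-1)*s2^2 = 30 * 38.31 = 1149.3
numerator = 3377.88 + 1149.3 = 4527.18
n1+n2-2 = 66
sp^2 = 4527.18 / 66 = 75453/1100 ≈ 68.593636

68.5936


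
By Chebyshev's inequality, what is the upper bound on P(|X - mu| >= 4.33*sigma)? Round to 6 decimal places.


P <= 1/k^2
k^2 = 4.33^2 = 18.7489
1/k^2 = 1 / 18.7489 ≈ 0.05333646

0.053336


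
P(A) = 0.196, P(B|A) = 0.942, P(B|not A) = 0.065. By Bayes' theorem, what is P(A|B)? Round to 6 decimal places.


P(A|B) = P(B|A)*P(A) / P(B), P(B) = P(B|A)*P(A) + P(B|not A)*P(not A)
P(B|A)*P(A) = 0.942 * 0.196 = 0.184632
P(B|not A)*P(not A) = 0.065 * 0.804 = 0.05226
P(B) = 0.184632 + 0.05226 = 0.236892
P(A|B) = 0.184632 / 0.236892 ≈ 0.77939314

0.779393


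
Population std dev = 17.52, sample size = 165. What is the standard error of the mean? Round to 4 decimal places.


SE = sigma / sqrt(n)
sqrt(165) ≈ 12.845233
SE = 17.52 / 12.845233 ≈ 1.363930

1.3639


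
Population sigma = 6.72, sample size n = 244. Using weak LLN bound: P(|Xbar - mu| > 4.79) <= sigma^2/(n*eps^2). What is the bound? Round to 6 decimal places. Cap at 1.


bound = min(1, sigma^2/(n*eps^2))
sigma^2 = 6.72^2 = 45.1584
n*eps^2 = 244 * 4.79^2 = 244 * 22.9441 = 5598.3604
sigma^2/(n*eps^2) = 45.1584 / 5598.3604 ≈ 0.00806636

0.008066


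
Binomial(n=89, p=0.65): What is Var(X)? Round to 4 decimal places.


Var = n*p*(1-p) = 89 * 0.65 * 0.35 = 20.2475

20.2475


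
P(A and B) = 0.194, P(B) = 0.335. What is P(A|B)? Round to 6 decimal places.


P(A|B) = P(A and B) / P(B) = 0.194 / 0.335 = 194/335 ≈ 0.57910448

0.579104


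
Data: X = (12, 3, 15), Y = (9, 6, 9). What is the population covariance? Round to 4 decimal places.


Cov = (1/n)*sum((xi-xbar)(yi-ybar))
n = 3, xbar = 30/3 = 10, ybar = 24/3 = 8
sum((xi-xbar)(yi-ybar)) = 21
Cov = 21 / 3 = 7

7.0000


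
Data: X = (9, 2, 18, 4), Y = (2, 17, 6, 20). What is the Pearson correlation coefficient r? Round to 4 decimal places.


r = sum((xi-xbar)(yi-ybar)) / sqrt(sum((xi-xbar)^2) * sum((yi-ybar)^2))
n = 4, xbar = 33/4 = 8.25, ybar = 45/4 = 11.25
Sxy = sum((xi-xbar)(yi-ybar)) = -131.25
Sxx = sum((xi-xbar)^2) = 152.75
Syy = sum((yi-ybar)^2) = 222.75
sqrt(Sxx*Syy) ≈ 184.458837
r = Sxy / sqrt(Sxx*Syy) = -131.25 / 184.458837 ≈ -0.711541

-0.7115


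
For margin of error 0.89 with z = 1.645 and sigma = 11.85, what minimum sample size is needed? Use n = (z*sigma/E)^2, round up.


z*sigma/E = 1.645 * 11.85 / 0.89 = 77973/3560 ≈ 21.902528
(z*sigma/E)^2 ≈ 479.720737
round up: n = 480

480


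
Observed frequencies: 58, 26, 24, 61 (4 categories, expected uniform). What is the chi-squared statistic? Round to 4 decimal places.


chi2 = sum((O-E)^2/E), E = total/4
total = 169, E = 169/4 = 42.25
(58 - 42.25)^2 / 42.25 = 248.0625 / 42.25 = 3969/676 ≈ 5.871302
(26 - 42.25)^2 / 42.25 = 264.0625 / 42.25 = 6.25
(24 - 42.25)^2 / 42.25 = 333.0625 / 42.25 = 5329/676 ≈ 7.883136
(61 - 42.25)^2 / 42.25 = 351.5625 / 42.25 = 5625/676 ≈ 8.321006
chi2 = 4787/169 ≈ 28.325444

28.3254


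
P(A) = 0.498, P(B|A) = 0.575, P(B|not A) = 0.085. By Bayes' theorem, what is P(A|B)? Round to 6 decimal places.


P(A|B) = P(B|A)*P(A) / P(B), P(B) = P(B|A)*P(A) + P(B|not A)*P(not A)
P(B|A)*P(A) = 0.575 * 0.498 = 0.28635
P(B|not A)*P(not A) = 0.085 * 0.502 = 0.04267
P(B) = 0.28635 + 0.04267 = 0.32902
P(A|B) = 0.28635 / 0.32902 ≈ 0.87031184

0.870312


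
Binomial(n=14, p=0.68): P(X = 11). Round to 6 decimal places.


P = C(n,k) * p^k * (1-p)^(n-k)
C(14,11) = 364
p^k = 0.68^11 ≈ 0.01437468
(1-p)^(n-k) = 0.32^3 = 0.032768
P = 364 * 0.01437468 * 0.032768 ≈ 0.171455

0.171455


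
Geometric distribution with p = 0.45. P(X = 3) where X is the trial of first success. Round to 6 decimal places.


P = (1-p)^(k-1) * p
(1-p)^(k-1) = 0.55^2 = 0.3025
P = 0.3025 * 0.45 = 0.136125

0.136125


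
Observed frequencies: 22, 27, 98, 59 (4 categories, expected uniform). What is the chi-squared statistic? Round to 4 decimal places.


chi2 = sum((O-E)^2/E), E = total/4
total = 206, E = 206/4 = 51.5
(22 - 51.5)^2 / 51.5 = 870.25 / 51.5 = 3481/206 ≈ 16.898058
(27 - 51.5)^2 / 51.5 = 600.25 / 51.5 = 2401/206 ≈ 11.655340
(98 - 51.5)^2 / 51.5 = 2162.25 / 51.5 = 8649/206 ≈ 41.985437
(59 - 51.5)^2 / 51.5 = 56.25 / 51.5 = 225/206 ≈ 1.092233
chi2 = 7378/103 ≈ 71.631068

71.6311


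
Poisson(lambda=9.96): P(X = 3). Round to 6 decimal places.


P = e^(-lam) * lam^k / k!
e^(-9.96) ≈ 0.00004725274
lam^k = 9.96^3 = 988.047936
k! = 3! = 6
P = 0.00004725274 * 988.047936 / 6 ≈ 0.007781

0.007781


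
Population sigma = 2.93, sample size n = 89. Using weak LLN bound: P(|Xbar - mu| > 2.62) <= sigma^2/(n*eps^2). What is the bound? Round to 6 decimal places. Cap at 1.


bound = min(1, sigma^2/(n*eps^2))
sigma^2 = 2.93^2 = 8.5849
n*eps^2 = 89 * 2.62^2 = 89 * 6.8644 = 610.9316
sigma^2/(n*eps^2) = 8.5849 / 610.9316 ≈ 0.01405215

0.014052


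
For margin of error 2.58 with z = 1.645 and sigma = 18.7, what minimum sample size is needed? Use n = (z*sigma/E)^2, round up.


z*sigma/E = 1.645 * 18.7 / 2.58 = 61523/5160 ≈ 11.923062
(z*sigma/E)^2 ≈ 142.159408
round up: n = 143

143


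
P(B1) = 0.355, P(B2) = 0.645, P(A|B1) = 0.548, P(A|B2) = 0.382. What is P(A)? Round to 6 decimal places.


P(A) = P(A|B1)*P(B1) + P(A|B2)*P(B2)
P(A|B1)*P(B1) = 0.548 * 0.355 = 0.19454
P(A|B2)*P(B2) = 0.382 * 0.645 = 0.24639
P(A) = 0.19454 + 0.24639 = 0.44093

0.440930


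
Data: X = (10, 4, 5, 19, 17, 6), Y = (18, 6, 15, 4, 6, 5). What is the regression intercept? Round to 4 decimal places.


a = ybar - b*xbar, where b = sum((xi-xbar)(yi-ybar)) / sum((xi-xbar)^2)
n = 6, xbar = 61/6 ≈ 10.166667, ybar = 54/6 = 9
Sxy = sum((xi-xbar)(yi-ybar)) = -62
Sxx = sum((xi-xbar)^2) = 1241/6 ≈ 206.833333
b = Sxy / Sxx = -372/1241 ≈ -0.299758
a = 9 - (-0.299758) * 10.166667 = 14951/1241 ≈ 12.047542

12.0475


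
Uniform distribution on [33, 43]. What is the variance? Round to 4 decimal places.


Var = (b-a)^2 / 12
(b-a)^2 = (43 - 33)^2 = 100
Var = 100/12 ≈ 8.333333

8.3333


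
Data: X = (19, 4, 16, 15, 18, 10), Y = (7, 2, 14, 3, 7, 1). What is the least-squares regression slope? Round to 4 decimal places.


b = sum((xi-xbar)(yi-ybar)) / sum((xi-xbar)^2)
n = 6, xbar = 82/6 = 41/3 ≈ 13.666667, ybar = 34/6 = 17/3 ≈ 5.666667
Sxy = sum((xi-xbar)(yi-ybar)) = 244/3 ≈ 81.333333
Sxx = sum((xi-xbar)^2) = 484/3 ≈ 161.333333
b = Sxy / Sxx = 61/121 ≈ 0.504132

0.5041


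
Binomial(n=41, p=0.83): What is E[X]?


E[X] = n*p = 41 * 0.83 = 34.03

34.03


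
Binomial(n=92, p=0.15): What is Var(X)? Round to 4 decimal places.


Var = n*p*(1-p) = 92 * 0.15 * 0.85 = 11.73

11.7300


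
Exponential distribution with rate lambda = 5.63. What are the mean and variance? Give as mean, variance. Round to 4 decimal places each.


mean = 1/lam, var = 1/lam^2
mean = 1 / 5.63 = 100/563 ≈ 0.177620
lam^2 = 5.63^2 = 31.6969
var = 1 / 31.6969 ≈ 0.031549

0.1776, 0.0315


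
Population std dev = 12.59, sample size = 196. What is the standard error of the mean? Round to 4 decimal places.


SE = sigma / sqrt(n)
sqrt(196) = 14
SE = 12.59 / 14 = 1259/1400 ≈ 0.899286

0.8993


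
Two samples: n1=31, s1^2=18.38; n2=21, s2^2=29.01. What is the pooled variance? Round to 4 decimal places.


sp^2 = ((n1-1)*s1^2 + (n2-1)*s2^2)/(n1+n2-2)
(n1-1)*s1^2 = 30 * 18.38 = 551.4
(n2-1)*s2^2 = 20 * 29.01 = 580.2
numerator = 551.4 + 580.2 = 1131.6
n1+n2-2 = 50
sp^2 = 1131.6 / 50 = 22.632

22.6320


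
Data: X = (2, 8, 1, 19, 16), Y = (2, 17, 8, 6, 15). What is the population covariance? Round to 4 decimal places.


Cov = (1/n)*sum((xi-xbar)(yi-ybar))
n = 5, xbar = 46/5 = 9.2, ybar = 48/5 = 9.6
sum((xi-xbar)(yi-ybar)) = 60.4
Cov = 60.4 / 5 = 12.08

12.0800


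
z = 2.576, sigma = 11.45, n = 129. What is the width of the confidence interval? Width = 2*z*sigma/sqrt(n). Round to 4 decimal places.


width = 2*z*sigma/sqrt(n)
2*z*sigma = 2 * 2.576 * 11.45 = 58.9904
sqrt(129) ≈ 11.357817
width = 58.9904 / 11.357817 ≈ 5.193815

5.1938


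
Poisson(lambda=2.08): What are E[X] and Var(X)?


E[X] = Var(X) = lambda = 2.08

2.08, 2.08


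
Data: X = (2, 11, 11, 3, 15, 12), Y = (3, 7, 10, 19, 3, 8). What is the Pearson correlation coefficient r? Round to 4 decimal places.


r = sum((xi-xbar)(yi-ybar)) / sqrt(sum((xi-xbar)^2) * sum((yi-ybar)^2))
n = 6, xbar = 54/6 = 9, ybar = 50/6 = 25/3 ≈ 8.333333
Sxy = sum((xi-xbar)(yi-ybar)) = -59
Sxx = sum((xi-xbar)^2) = 138
Syy = sum((yi-ybar)^2) = 526/3 ≈ 175.333333
sqrt(Sxx*Syy) ≈ 155.550635
r = Sxy / sqrt(Sxx*Syy) = -59 / 155.550635 ≈ -0.379298

-0.3793


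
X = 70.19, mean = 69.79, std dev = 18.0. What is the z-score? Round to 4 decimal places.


z = (X - mu) / sigma
X - mu = 70.19 - 69.79 = 0.4
z = 0.4 / 18.0 = 1/45 ≈ 0.022222

0.0222


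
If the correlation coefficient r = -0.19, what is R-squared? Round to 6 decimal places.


R^2 = r^2 = (-0.19)^2 = 0.0361

0.036100


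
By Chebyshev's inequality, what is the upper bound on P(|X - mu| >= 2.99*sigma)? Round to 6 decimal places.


P <= 1/k^2
k^2 = 2.99^2 = 8.9401
1/k^2 = 1 / 8.9401 ≈ 0.11185557

0.111856


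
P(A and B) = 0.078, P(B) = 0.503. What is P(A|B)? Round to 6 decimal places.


P(A|B) = P(A and B) / P(B) = 0.078 / 0.503 = 78/503 ≈ 0.15506958

0.155070


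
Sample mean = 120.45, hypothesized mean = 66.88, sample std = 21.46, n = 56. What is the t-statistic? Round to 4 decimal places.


t = (xbar - mu0) / (s/sqrt(n))
xbar - mu0 = 120.45 - 66.88 = 53.57
sqrt(56) ≈ 7.48331477
s/sqrt(n) = 21.46 / 7.48331477 ≈ 2.86771313
t = 53.57 / 2.86771313 ≈ 18.680390

18.6804


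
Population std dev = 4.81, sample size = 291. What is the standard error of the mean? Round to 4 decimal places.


SE = sigma / sqrt(n)
sqrt(291) ≈ 17.058722
SE = 4.81 / 17.058722 ≈ 0.281967

0.2820


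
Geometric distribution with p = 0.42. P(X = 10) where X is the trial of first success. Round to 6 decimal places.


P = (1-p)^(k-1) * p
(1-p)^(k-1) = 0.58^9 ≈ 0.007427659
P = 0.007427659 * 0.42 ≈ 0.003119617

0.003120


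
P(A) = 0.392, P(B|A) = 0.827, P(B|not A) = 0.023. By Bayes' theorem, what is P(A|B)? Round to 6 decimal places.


P(A|B) = P(B|A)*P(A) / P(B), P(B) = P(B|A)*P(A) + P(B|not A)*P(not A)
P(B|A)*P(A) = 0.827 * 0.392 = 0.324184
P(B|not A)*P(not A) = 0.023 * 0.608 = 0.013984
P(B) = 0.324184 + 0.013984 = 0.338168
P(A|B) = 0.324184 / 0.338168 ≈ 0.95864777

0.958648


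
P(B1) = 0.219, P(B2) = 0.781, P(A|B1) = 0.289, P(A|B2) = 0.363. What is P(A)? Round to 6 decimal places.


P(A) = P(A|B1)*P(B1) + P(A|B2)*P(B2)
P(A|B1)*P(B1) = 0.289 * 0.219 = 0.063291
P(A|B2)*P(B2) = 0.363 * 0.781 = 0.283503
P(A) = 0.063291 + 0.283503 = 0.346794

0.346794


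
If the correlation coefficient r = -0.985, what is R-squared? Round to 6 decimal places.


R^2 = r^2 = (-0.985)^2 = 0.970225

0.970225


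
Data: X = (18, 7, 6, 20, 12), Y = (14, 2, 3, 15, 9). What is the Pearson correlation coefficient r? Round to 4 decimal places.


r = sum((xi-xbar)(yi-ybar)) / sqrt(sum((xi-xbar)^2) * sum((yi-ybar)^2))
n = 5, xbar = 63/5 = 12.6, ybar = 43/5 = 8.6
Sxy = sum((xi-xbar)(yi-ybar)) = 150.2
Sxx = sum((xi-xbar)^2) = 159.2
Syy = sum((yi-ybar)^2) = 145.2
sqrt(Sxx*Syy) ≈ 152.038942
r = Sxy / sqrt(Sxx*Syy) = 150.2 / 152.038942 ≈ 0.987905

0.9879


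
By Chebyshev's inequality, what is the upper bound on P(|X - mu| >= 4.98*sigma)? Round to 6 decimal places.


P <= 1/k^2
k^2 = 4.98^2 = 24.8004
1/k^2 = 1 / 24.8004 ≈ 0.04032193

0.040322


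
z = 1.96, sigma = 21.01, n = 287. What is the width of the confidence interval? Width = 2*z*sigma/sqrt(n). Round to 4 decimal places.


width = 2*z*sigma/sqrt(n)
2*z*sigma = 2 * 1.96 * 21.01 = 82.3592
sqrt(287) ≈ 16.941074
width = 82.3592 / 16.941074 ≈ 4.861510

4.8615


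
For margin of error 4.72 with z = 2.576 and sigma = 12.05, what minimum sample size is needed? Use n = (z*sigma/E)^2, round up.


z*sigma/E = 2.576 * 12.05 / 4.72 = 38801/5900 ≈ 6.576441
(z*sigma/E)^2 ≈ 43.249572
round up: n = 44

44


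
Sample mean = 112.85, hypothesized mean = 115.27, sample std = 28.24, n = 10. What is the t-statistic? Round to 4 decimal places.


t = (xbar - mu0) / (s/sqrt(n))
xbar - mu0 = 112.85 - 115.27 = -2.42
sqrt(10) ≈ 3.16227766
s/sqrt(n) = 28.24 / 3.16227766 ≈ 8.93027211
t = -2.42 / 8.93027211 ≈ -0.270988

-0.2710


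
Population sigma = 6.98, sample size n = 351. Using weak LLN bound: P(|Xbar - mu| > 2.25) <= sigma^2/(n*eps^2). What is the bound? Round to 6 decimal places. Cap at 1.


bound = min(1, sigma^2/(n*eps^2))
sigma^2 = 6.98^2 = 48.7204
n*eps^2 = 351 * 2.25^2 = 351 * 5.0625 = 1776.9375
sigma^2/(n*eps^2) = 48.7204 / 1776.9375 ≈ 0.02741818

0.027418


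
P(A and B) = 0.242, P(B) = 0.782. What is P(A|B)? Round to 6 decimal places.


P(A|B) = P(A and B) / P(B) = 0.242 / 0.782 = 121/391 ≈ 0.30946292

0.309463


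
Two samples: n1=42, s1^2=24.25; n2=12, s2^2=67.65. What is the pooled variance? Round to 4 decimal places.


sp^2 = ((n1-1)*s1^2 + (n2-1)*s2^2)/(n1+n2-2)
(n1-1)*s1^2 = 41 * 24.25 = 994.25
(n2-1)*s2^2 = 11 * 67.65 = 744.15
numerator = 994.25 + 744.15 = 1738.4
n1+n2-2 = 52
sp^2 = 1738.4 / 52 = 2173/65 ≈ 33.430769

33.4308


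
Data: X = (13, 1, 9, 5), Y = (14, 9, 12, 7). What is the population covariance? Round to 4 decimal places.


Cov = (1/n)*sum((xi-xbar)(yi-ybar))
n = 4, xbar = 28/4 = 7, ybar = 42/4 = 10.5
sum((xi-xbar)(yi-ybar)) = 40
Cov = 40 / 4 = 10

10.0000


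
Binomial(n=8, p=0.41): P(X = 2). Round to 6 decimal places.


P = C(n,k) * p^k * (1-p)^(n-k)
C(8,2) = 28
p^k = 0.41^2 = 0.1681
(1-p)^(n-k) = 0.59^6 ≈ 0.04218053
P = 28 * 0.1681 * 0.04218053 ≈ 0.198535

0.198535


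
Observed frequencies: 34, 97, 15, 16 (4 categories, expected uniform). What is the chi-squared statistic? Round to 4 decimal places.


chi2 = sum((O-E)^2/E), E = total/4
total = 162, E = 162/4 = 40.5
(34 - 40.5)^2 / 40.5 = 42.25 / 40.5 = 169/162 ≈ 1.043210
(97 - 40.5)^2 / 40.5 = 3192.25 / 40.5 = 12769/162 ≈ 78.820988
(15 - 40.5)^2 / 40.5 = 650.25 / 40.5 = 289/18 ≈ 16.055556
(16 - 40.5)^2 / 40.5 = 600.25 / 40.5 = 2401/162 ≈ 14.820988
chi2 = 2990/27 ≈ 110.740741

110.7407


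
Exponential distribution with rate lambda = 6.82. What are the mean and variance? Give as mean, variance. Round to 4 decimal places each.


mean = 1/lam, var = 1/lam^2
mean = 1 / 6.82 = 50/341 ≈ 0.146628
lam^2 = 6.82^2 = 46.5124
var = 1 / 46.5124 ≈ 0.021500

0.1466, 0.0215


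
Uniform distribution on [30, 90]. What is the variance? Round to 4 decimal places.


Var = (b-a)^2 / 12
(b-a)^2 = (90 - 30)^2 = 3600
Var = 3600/12 = 300

300.0000


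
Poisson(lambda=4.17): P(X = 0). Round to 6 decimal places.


P = e^(-lam) * lam^k / k!
e^(-4.17) ≈ 0.01545226
lam^k = 4.17^0 = 1
k! = 0! = 1
P = 0.01545226 * 1 / 1 ≈ 0.015452

0.015452


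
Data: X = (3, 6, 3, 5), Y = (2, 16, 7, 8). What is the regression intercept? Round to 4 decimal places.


a = ybar - b*xbar, where b = sum((xi-xbar)(yi-ybar)) / sum((xi-xbar)^2)
n = 4, xbar = 17/4 = 4.25, ybar = 33/4 = 8.25
Sxy = sum((xi-xbar)(yi-ybar)) = 22.75
Sxx = sum((xi-xbar)^2) = 6.75
b = Sxy / Sxx = 91/27 ≈ 3.370370
a = 8.25 - 3.370370 * 4.25 = -164/27 ≈ -6.074074

-6.0741


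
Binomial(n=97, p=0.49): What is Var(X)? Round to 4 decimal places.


Var = n*p*(1-p) = 97 * 0.49 * 0.51 = 24.2403

24.2403


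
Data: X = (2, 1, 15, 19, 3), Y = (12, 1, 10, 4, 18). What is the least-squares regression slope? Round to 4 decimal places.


b = sum((xi-xbar)(yi-ybar)) / sum((xi-xbar)^2)
n = 5, xbar = 40/5 = 8, ybar = 45/5 = 9
Sxy = sum((xi-xbar)(yi-ybar)) = -55
Sxx = sum((xi-xbar)^2) = 280
b = Sxy / Sxx = -11/56 ≈ -0.196429

-0.1964


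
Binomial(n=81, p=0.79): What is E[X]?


E[X] = n*p = 81 * 0.79 = 63.99

63.99


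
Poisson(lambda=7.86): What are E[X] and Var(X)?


E[X] = Var(X) = lambda = 7.86

7.86, 7.86


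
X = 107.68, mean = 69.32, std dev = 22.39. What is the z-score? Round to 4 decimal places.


z = (X - mu) / sigma
X - mu = 107.68 - 69.32 = 38.36
z = 38.36 / 22.39 = 3836/2239 ≈ 1.713265

1.7133


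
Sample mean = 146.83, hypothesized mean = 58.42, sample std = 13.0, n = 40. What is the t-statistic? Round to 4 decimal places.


t = (xbar - mu0) / (s/sqrt(n))
xbar - mu0 = 146.83 - 58.42 = 88.41
sqrt(40) ≈ 6.32455532
s/sqrt(n) = 13.0 / 6.32455532 ≈ 2.05548048
t = 88.41 / 2.05548048 ≈ 43.011841

43.0118


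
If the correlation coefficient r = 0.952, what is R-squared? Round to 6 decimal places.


R^2 = r^2 = (0.952)^2 = 0.906304

0.906304


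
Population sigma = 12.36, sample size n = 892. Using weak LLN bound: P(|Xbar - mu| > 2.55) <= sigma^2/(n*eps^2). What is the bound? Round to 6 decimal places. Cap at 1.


bound = min(1, sigma^2/(n*eps^2))
sigma^2 = 12.36^2 = 152.7696
n*eps^2 = 892 * 2.55^2 = 892 * 6.5025 = 5800.23
sigma^2/(n*eps^2) = 152.7696 / 5800.23 ≈ 0.02633854

0.026339


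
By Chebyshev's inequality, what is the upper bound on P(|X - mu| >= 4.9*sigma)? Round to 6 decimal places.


P <= 1/k^2
k^2 = 4.9^2 = 24.01
1/k^2 = 1 / 24.01 = 100/2401 ≈ 0.04164931

0.041649


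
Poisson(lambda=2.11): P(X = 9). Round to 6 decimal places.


P = e^(-lam) * lam^k / k!
e^(-2.11) ≈ 0.1212380
lam^k = 2.11^9 ≈ 828.976268
k! = 9! = 362880
P = 0.1212380 * 828.976268 / 362880 ≈ 0.000277

0.000277


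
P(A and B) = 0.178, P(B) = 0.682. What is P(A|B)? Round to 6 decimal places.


P(A|B) = P(A and B) / P(B) = 0.178 / 0.682 = 89/341 ≈ 0.26099707

0.260997


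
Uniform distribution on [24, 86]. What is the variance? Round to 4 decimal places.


Var = (b-a)^2 / 12
(b-a)^2 = (86 - 24)^2 = 3844
Var = 3844/12 ≈ 320.333333

320.3333


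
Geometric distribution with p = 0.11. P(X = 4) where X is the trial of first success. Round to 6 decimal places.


P = (1-p)^(k-1) * p
(1-p)^(k-1) = 0.89^3 = 0.704969
P = 0.704969 * 0.11 = 0.07754659

0.077547


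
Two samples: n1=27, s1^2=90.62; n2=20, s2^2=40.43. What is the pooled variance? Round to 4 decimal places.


sp^2 = ((n1-1)*s1^2 + (n2-1)*s2^2)/(n1+n2-2)
(n1-1)*s1^2 = 26 * 90.62 = 2356.12
(n2-1)*s2^2 = 19 * 40.43 = 768.17
numerator = 2356.12 + 768.17 = 3124.29
n1+n2-2 = 45
sp^2 = 3124.29 / 45 = 104143/1500 ≈ 69.428667

69.4287


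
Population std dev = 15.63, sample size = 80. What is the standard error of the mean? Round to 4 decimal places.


SE = sigma / sqrt(n)
sqrt(80) ≈ 8.944272
SE = 15.63 / 8.944272 ≈ 1.747487

1.7475


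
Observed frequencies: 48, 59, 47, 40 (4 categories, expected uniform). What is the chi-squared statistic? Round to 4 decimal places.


chi2 = sum((O-E)^2/E), E = total/4
total = 194, E = 194/4 = 48.5
(48 - 48.5)^2 / 48.5 = 0.25 / 48.5 = 1/194 ≈ 0.005155
(59 - 48.5)^2 / 48.5 = 110.25 / 48.5 = 441/194 ≈ 2.273196
(47 - 48.5)^2 / 48.5 = 2.25 / 48.5 = 9/194 ≈ 0.046392
(40 - 48.5)^2 / 48.5 = 72.25 / 48.5 = 289/194 ≈ 1.489691
chi2 = 370/97 ≈ 3.814433

3.8144


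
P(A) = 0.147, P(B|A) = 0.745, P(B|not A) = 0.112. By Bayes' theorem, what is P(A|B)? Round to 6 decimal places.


P(A|B) = P(B|A)*P(A) / P(B), P(B) = P(B|A)*P(A) + P(B|not A)*P(not A)
P(B|A)*P(A) = 0.745 * 0.147 = 0.109515
P(B|not A)*P(not A) = 0.112 * 0.853 = 0.095536
P(B) = 0.109515 + 0.095536 = 0.205051
P(A|B) = 0.109515 / 0.205051 ≈ 0.53408664

0.534087


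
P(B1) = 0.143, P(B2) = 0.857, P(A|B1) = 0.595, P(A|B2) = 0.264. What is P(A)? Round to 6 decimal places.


P(A) = P(A|B1)*P(B1) + P(A|B2)*P(B2)
P(A|B1)*P(B1) = 0.595 * 0.143 = 0.085085
P(A|B2)*P(B2) = 0.264 * 0.857 = 0.226248
P(A) = 0.085085 + 0.226248 = 0.311333

0.311333


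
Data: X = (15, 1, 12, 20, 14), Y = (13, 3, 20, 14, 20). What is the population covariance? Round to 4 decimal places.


Cov = (1/n)*sum((xi-xbar)(yi-ybar))
n = 5, xbar = 62/5 = 12.4, ybar = 70/5 = 14
sum((xi-xbar)(yi-ybar)) = 130
Cov = 130 / 5 = 26

26.0000


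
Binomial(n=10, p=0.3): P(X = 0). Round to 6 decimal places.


P = C(n,k) * p^k * (1-p)^(n-k)
C(10,0) = 1
p^k = 0.3^0 = 1
(1-p)^(n-k) = 0.7^10 ≈ 0.02824752
P = 1 * 1 * 0.02824752 ≈ 0.028248

0.028248


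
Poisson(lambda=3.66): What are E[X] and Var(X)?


E[X] = Var(X) = lambda = 3.66

3.66, 3.66


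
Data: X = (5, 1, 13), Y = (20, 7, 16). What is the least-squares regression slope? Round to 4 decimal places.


b = sum((xi-xbar)(yi-ybar)) / sum((xi-xbar)^2)
n = 3, xbar = 19/3 ≈ 6.333333, ybar = 43/3 ≈ 14.333333
Sxy = sum((xi-xbar)(yi-ybar)) = 128/3 ≈ 42.666667
Sxx = sum((xi-xbar)^2) = 224/3 ≈ 74.666667
b = Sxy / Sxx = 4/7 ≈ 0.571429

0.5714


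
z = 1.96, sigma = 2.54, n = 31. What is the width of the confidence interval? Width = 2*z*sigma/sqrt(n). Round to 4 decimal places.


width = 2*z*sigma/sqrt(n)
2*z*sigma = 2 * 1.96 * 2.54 = 9.9568
sqrt(31) ≈ 5.567764
width = 9.9568 / 5.567764 ≈ 1.788294

1.7883


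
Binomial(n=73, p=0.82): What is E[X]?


E[X] = n*p = 73 * 0.82 = 59.86

59.86


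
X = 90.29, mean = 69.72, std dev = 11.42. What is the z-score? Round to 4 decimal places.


z = (X - mu) / sigma
X - mu = 90.29 - 69.72 = 20.57
z = 20.57 / 11.42 = 2057/1142 ≈ 1.801226

1.8012


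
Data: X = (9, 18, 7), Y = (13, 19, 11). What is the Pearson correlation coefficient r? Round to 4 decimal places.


r = sum((xi-xbar)(yi-ybar)) / sqrt(sum((xi-xbar)^2) * sum((yi-ybar)^2))
n = 3, xbar = 34/3 ≈ 11.333333, ybar = 43/3 ≈ 14.333333
Sxy = sum((xi-xbar)(yi-ybar)) = 146/3 ≈ 48.666667
Sxx = sum((xi-xbar)^2) = 206/3 ≈ 68.666667
Syy = sum((yi-ybar)^2) = 104/3 ≈ 34.666667
sqrt(Sxx*Syy) ≈ 48.789799
r = Sxy / sqrt(Sxx*Syy) = 48.666667 / 48.789799 ≈ 0.997476

0.9975


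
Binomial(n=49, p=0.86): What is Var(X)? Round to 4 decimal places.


Var = n*p*(1-p) = 49 * 0.86 * 0.14 = 5.8996

5.8996


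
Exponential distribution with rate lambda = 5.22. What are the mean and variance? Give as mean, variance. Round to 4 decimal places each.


mean = 1/lam, var = 1/lam^2
mean = 1 / 5.22 = 50/261 ≈ 0.191571
lam^2 = 5.22^2 = 27.2484
var = 1 / 27.2484 ≈ 0.036699

0.1916, 0.0367


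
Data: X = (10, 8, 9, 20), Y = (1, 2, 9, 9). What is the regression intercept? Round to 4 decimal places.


a = ybar - b*xbar, where b = sum((xi-xbar)(yi-ybar)) / sum((xi-xbar)^2)
n = 4, xbar = 47/4 = 11.75, ybar = 21/4 = 5.25
Sxy = sum((xi-xbar)(yi-ybar)) = 40.25
Sxx = sum((xi-xbar)^2) = 92.75
b = Sxy / Sxx = 23/53 ≈ 0.433962
a = 5.25 - 0.433962 * 11.75 = 8/53 ≈ 0.150943

0.1509


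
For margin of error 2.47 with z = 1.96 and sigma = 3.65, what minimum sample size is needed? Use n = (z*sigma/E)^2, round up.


z*sigma/E = 1.96 * 3.65 / 2.47 = 3577/1235 ≈ 2.896356
(z*sigma/E)^2 ≈ 8.388880
round up: n = 9

9
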